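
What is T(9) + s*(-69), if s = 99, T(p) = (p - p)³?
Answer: -6831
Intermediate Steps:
T(p) = 0 (T(p) = 0³ = 0)
T(9) + s*(-69) = 0 + 99*(-69) = 0 - 6831 = -6831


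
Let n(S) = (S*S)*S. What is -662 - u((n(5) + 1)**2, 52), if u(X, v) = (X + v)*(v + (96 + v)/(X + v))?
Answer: -829066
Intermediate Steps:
n(S) = S**3 (n(S) = S**2*S = S**3)
u(X, v) = (X + v)*(v + (96 + v)/(X + v))
-662 - u((n(5) + 1)**2, 52) = -662 - (96 + 52 + 52**2 + (5**3 + 1)**2*52) = -662 - (96 + 52 + 2704 + (125 + 1)**2*52) = -662 - (96 + 52 + 2704 + 126**2*52) = -662 - (96 + 52 + 2704 + 15876*52) = -662 - (96 + 52 + 2704 + 825552) = -662 - 1*828404 = -662 - 828404 = -829066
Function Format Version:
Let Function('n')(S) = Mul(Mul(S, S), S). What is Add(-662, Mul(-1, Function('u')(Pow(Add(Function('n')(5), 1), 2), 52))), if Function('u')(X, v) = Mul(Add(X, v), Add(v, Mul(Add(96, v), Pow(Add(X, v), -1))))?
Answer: -829066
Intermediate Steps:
Function('n')(S) = Pow(S, 3) (Function('n')(S) = Mul(Pow(S, 2), S) = Pow(S, 3))
Function('u')(X, v) = Mul(Add(X, v), Add(v, Mul(Pow(Add(X, v), -1), Add(96, v))))
Add(-662, Mul(-1, Function('u')(Pow(Add(Function('n')(5), 1), 2), 52))) = Add(-662, Mul(-1, Add(96, 52, Pow(52, 2), Mul(Pow(Add(Pow(5, 3), 1), 2), 52)))) = Add(-662, Mul(-1, Add(96, 52, 2704, Mul(Pow(Add(125, 1), 2), 52)))) = Add(-662, Mul(-1, Add(96, 52, 2704, Mul(Pow(126, 2), 52)))) = Add(-662, Mul(-1, Add(96, 52, 2704, Mul(15876, 52)))) = Add(-662, Mul(-1, Add(96, 52, 2704, 825552))) = Add(-662, Mul(-1, 828404)) = Add(-662, -828404) = -829066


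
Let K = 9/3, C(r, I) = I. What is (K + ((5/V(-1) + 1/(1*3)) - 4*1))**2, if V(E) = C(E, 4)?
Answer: 49/144 ≈ 0.34028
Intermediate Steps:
V(E) = 4
K = 3 (K = 9*(1/3) = 3)
(K + ((5/V(-1) + 1/(1*3)) - 4*1))**2 = (3 + ((5/4 + 1/(1*3)) - 4*1))**2 = (3 + ((5*(1/4) + 1*(1/3)) - 4))**2 = (3 + ((5/4 + 1/3) - 4))**2 = (3 + (19/12 - 4))**2 = (3 - 29/12)**2 = (7/12)**2 = 49/144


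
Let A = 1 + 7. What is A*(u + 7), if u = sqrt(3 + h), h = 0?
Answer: 56 + 8*sqrt(3) ≈ 69.856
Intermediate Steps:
A = 8
u = sqrt(3) (u = sqrt(3 + 0) = sqrt(3) ≈ 1.7320)
A*(u + 7) = 8*(sqrt(3) + 7) = 8*(7 + sqrt(3)) = 56 + 8*sqrt(3)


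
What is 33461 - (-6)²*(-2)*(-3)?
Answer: 33245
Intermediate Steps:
33461 - (-6)²*(-2)*(-3) = 33461 - 36*(-2)*(-3) = 33461 - (-72)*(-3) = 33461 - 1*216 = 33461 - 216 = 33245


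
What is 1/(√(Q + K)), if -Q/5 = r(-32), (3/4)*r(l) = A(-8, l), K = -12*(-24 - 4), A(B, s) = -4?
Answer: √51/136 ≈ 0.052510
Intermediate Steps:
K = 336 (K = -12*(-28) = 336)
r(l) = -16/3 (r(l) = (4/3)*(-4) = -16/3)
Q = 80/3 (Q = -5*(-16/3) = 80/3 ≈ 26.667)
1/(√(Q + K)) = 1/(√(80/3 + 336)) = 1/(√(1088/3)) = 1/(8*√51/3) = √51/136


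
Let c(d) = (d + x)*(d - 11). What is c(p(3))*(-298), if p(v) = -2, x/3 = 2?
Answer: 15496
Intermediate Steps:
x = 6 (x = 3*2 = 6)
c(d) = (-11 + d)*(6 + d) (c(d) = (d + 6)*(d - 11) = (6 + d)*(-11 + d) = (-11 + d)*(6 + d))
c(p(3))*(-298) = (-66 + (-2)² - 5*(-2))*(-298) = (-66 + 4 + 10)*(-298) = -52*(-298) = 15496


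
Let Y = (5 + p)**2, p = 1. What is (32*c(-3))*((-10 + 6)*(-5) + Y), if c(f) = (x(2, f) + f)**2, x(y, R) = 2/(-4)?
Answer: 21952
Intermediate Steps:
x(y, R) = -1/2 (x(y, R) = 2*(-1/4) = -1/2)
c(f) = (-1/2 + f)**2
Y = 36 (Y = (5 + 1)**2 = 6**2 = 36)
(32*c(-3))*((-10 + 6)*(-5) + Y) = (32*((-1 + 2*(-3))**2/4))*((-10 + 6)*(-5) + 36) = (32*((-1 - 6)**2/4))*(-4*(-5) + 36) = (32*((1/4)*(-7)**2))*(20 + 36) = (32*((1/4)*49))*56 = (32*(49/4))*56 = 392*56 = 21952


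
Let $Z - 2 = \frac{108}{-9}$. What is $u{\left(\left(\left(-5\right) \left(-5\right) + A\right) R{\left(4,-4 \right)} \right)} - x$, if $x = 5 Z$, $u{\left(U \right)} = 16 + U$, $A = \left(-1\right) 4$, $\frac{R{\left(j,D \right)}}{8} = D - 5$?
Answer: $-1446$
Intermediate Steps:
$R{\left(j,D \right)} = -40 + 8 D$ ($R{\left(j,D \right)} = 8 \left(D - 5\right) = 8 \left(-5 + D\right) = -40 + 8 D$)
$Z = -10$ ($Z = 2 + \frac{108}{-9} = 2 + 108 \left(- \frac{1}{9}\right) = 2 - 12 = -10$)
$A = -4$
$x = -50$ ($x = 5 \left(-10\right) = -50$)
$u{\left(\left(\left(-5\right) \left(-5\right) + A\right) R{\left(4,-4 \right)} \right)} - x = \left(16 + \left(\left(-5\right) \left(-5\right) - 4\right) \left(-40 + 8 \left(-4\right)\right)\right) - -50 = \left(16 + \left(25 - 4\right) \left(-40 - 32\right)\right) + 50 = \left(16 + 21 \left(-72\right)\right) + 50 = \left(16 - 1512\right) + 50 = -1496 + 50 = -1446$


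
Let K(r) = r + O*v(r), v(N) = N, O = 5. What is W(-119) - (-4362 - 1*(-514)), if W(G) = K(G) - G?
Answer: 3253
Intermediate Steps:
K(r) = 6*r (K(r) = r + 5*r = 6*r)
W(G) = 5*G (W(G) = 6*G - G = 5*G)
W(-119) - (-4362 - 1*(-514)) = 5*(-119) - (-4362 - 1*(-514)) = -595 - (-4362 + 514) = -595 - 1*(-3848) = -595 + 3848 = 3253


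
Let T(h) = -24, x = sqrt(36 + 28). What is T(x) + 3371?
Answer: 3347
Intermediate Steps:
x = 8 (x = sqrt(64) = 8)
T(x) + 3371 = -24 + 3371 = 3347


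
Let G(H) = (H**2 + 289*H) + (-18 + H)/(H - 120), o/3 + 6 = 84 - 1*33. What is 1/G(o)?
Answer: 5/286239 ≈ 1.7468e-5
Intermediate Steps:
o = 135 (o = -18 + 3*(84 - 1*33) = -18 + 3*(84 - 33) = -18 + 3*51 = -18 + 153 = 135)
G(H) = H**2 + 289*H + (-18 + H)/(-120 + H) (G(H) = (H**2 + 289*H) + (-18 + H)/(-120 + H) = H**2 + 289*H + (-18 + H)/(-120 + H))
1/G(o) = 1/((-18 + 135**3 - 34679*135 + 169*135**2)/(-120 + 135)) = 1/((-18 + 2460375 - 4681665 + 169*18225)/15) = 1/((-18 + 2460375 - 4681665 + 3080025)/15) = 1/((1/15)*858717) = 1/(286239/5) = 5/286239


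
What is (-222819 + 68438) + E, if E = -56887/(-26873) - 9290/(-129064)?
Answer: -767102754903/4968964 ≈ -1.5438e+5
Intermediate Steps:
E = 10876381/4968964 (E = -56887*(-1/26873) - 9290*(-1/129064) = 163/77 + 4645/64532 = 10876381/4968964 ≈ 2.1889)
(-222819 + 68438) + E = (-222819 + 68438) + 10876381/4968964 = -154381 + 10876381/4968964 = -767102754903/4968964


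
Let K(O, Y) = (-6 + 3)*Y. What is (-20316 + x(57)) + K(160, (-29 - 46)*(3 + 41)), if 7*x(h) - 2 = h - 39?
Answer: -72892/7 ≈ -10413.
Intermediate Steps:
K(O, Y) = -3*Y
x(h) = -37/7 + h/7 (x(h) = 2/7 + (h - 39)/7 = 2/7 + (-39 + h)/7 = 2/7 + (-39/7 + h/7) = -37/7 + h/7)
(-20316 + x(57)) + K(160, (-29 - 46)*(3 + 41)) = (-20316 + (-37/7 + (⅐)*57)) - 3*(-29 - 46)*(3 + 41) = (-20316 + (-37/7 + 57/7)) - (-225)*44 = (-20316 + 20/7) - 3*(-3300) = -142192/7 + 9900 = -72892/7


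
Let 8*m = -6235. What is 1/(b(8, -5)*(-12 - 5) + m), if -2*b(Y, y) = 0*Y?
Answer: -8/6235 ≈ -0.0012831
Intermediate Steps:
b(Y, y) = 0 (b(Y, y) = -0*Y = -1/2*0 = 0)
m = -6235/8 (m = (1/8)*(-6235) = -6235/8 ≈ -779.38)
1/(b(8, -5)*(-12 - 5) + m) = 1/(0*(-12 - 5) - 6235/8) = 1/(0*(-17) - 6235/8) = 1/(0 - 6235/8) = 1/(-6235/8) = -8/6235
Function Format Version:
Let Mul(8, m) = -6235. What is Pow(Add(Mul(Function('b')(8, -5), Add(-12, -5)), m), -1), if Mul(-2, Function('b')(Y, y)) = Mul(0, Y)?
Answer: Rational(-8, 6235) ≈ -0.0012831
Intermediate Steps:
Function('b')(Y, y) = 0 (Function('b')(Y, y) = Mul(Rational(-1, 2), Mul(0, Y)) = Mul(Rational(-1, 2), 0) = 0)
m = Rational(-6235, 8) (m = Mul(Rational(1, 8), -6235) = Rational(-6235, 8) ≈ -779.38)
Pow(Add(Mul(Function('b')(8, -5), Add(-12, -5)), m), -1) = Pow(Add(Mul(0, Add(-12, -5)), Rational(-6235, 8)), -1) = Pow(Add(Mul(0, -17), Rational(-6235, 8)), -1) = Pow(Add(0, Rational(-6235, 8)), -1) = Pow(Rational(-6235, 8), -1) = Rational(-8, 6235)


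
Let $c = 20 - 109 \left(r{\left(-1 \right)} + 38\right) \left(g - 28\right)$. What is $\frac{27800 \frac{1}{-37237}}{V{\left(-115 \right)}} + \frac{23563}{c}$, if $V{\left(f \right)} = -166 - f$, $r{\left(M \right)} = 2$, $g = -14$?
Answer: $\frac{49839478981}{347798793180} \approx 0.1433$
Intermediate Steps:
$c = 183140$ ($c = 20 - 109 \left(2 + 38\right) \left(-14 - 28\right) = 20 - 109 \cdot 40 \left(-42\right) = 20 - -183120 = 20 + 183120 = 183140$)
$\frac{27800 \frac{1}{-37237}}{V{\left(-115 \right)}} + \frac{23563}{c} = \frac{27800 \frac{1}{-37237}}{-166 - -115} + \frac{23563}{183140} = \frac{27800 \left(- \frac{1}{37237}\right)}{-166 + 115} + 23563 \cdot \frac{1}{183140} = - \frac{27800}{37237 \left(-51\right)} + \frac{23563}{183140} = \left(- \frac{27800}{37237}\right) \left(- \frac{1}{51}\right) + \frac{23563}{183140} = \frac{27800}{1899087} + \frac{23563}{183140} = \frac{49839478981}{347798793180}$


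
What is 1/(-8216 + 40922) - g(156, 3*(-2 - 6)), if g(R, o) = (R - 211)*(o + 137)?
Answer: 203267791/32706 ≈ 6215.0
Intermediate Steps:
g(R, o) = (-211 + R)*(137 + o)
1/(-8216 + 40922) - g(156, 3*(-2 - 6)) = 1/(-8216 + 40922) - (-28907 - 633*(-2 - 6) + 137*156 + 156*(3*(-2 - 6))) = 1/32706 - (-28907 - 633*(-8) + 21372 + 156*(3*(-8))) = 1/32706 - (-28907 - 211*(-24) + 21372 + 156*(-24)) = 1/32706 - (-28907 + 5064 + 21372 - 3744) = 1/32706 - 1*(-6215) = 1/32706 + 6215 = 203267791/32706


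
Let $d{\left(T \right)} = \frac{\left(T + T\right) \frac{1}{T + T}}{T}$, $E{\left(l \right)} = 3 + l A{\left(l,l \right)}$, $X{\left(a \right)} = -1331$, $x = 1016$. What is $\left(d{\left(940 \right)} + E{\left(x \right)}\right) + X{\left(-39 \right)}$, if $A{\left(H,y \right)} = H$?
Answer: $\frac{969072321}{940} \approx 1.0309 \cdot 10^{6}$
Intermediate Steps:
$E{\left(l \right)} = 3 + l^{2}$ ($E{\left(l \right)} = 3 + l l = 3 + l^{2}$)
$d{\left(T \right)} = \frac{1}{T}$ ($d{\left(T \right)} = \frac{2 T \frac{1}{2 T}}{T} = 1 \frac{1}{T} = \frac{1}{T}$)
$\left(d{\left(940 \right)} + E{\left(x \right)}\right) + X{\left(-39 \right)} = \left(\frac{1}{940} + \left(3 + 1016^{2}\right)\right) - 1331 = \left(\frac{1}{940} + \left(3 + 1032256\right)\right) - 1331 = \left(\frac{1}{940} + 1032259\right) - 1331 = \frac{970323461}{940} - 1331 = \frac{969072321}{940}$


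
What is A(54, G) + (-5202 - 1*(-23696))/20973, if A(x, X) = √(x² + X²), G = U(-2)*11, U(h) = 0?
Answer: 1151036/20973 ≈ 54.882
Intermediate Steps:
G = 0 (G = 0*11 = 0)
A(x, X) = √(X² + x²)
A(54, G) + (-5202 - 1*(-23696))/20973 = √(0² + 54²) + (-5202 - 1*(-23696))/20973 = √(0 + 2916) + (-5202 + 23696)*(1/20973) = √2916 + 18494*(1/20973) = 54 + 18494/20973 = 1151036/20973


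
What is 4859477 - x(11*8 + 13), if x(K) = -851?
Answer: 4860328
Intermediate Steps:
4859477 - x(11*8 + 13) = 4859477 - 1*(-851) = 4859477 + 851 = 4860328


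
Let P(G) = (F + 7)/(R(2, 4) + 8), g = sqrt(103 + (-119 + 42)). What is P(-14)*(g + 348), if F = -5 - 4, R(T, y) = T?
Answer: -348/5 - sqrt(26)/5 ≈ -70.620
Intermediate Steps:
F = -9
g = sqrt(26) (g = sqrt(103 - 77) = sqrt(26) ≈ 5.0990)
P(G) = -1/5 (P(G) = (-9 + 7)/(2 + 8) = -2/10 = -2*1/10 = -1/5)
P(-14)*(g + 348) = -(sqrt(26) + 348)/5 = -(348 + sqrt(26))/5 = -348/5 - sqrt(26)/5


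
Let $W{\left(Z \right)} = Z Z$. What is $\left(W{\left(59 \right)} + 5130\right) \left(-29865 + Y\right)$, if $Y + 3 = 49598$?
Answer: $169895030$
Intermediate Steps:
$Y = 49595$ ($Y = -3 + 49598 = 49595$)
$W{\left(Z \right)} = Z^{2}$
$\left(W{\left(59 \right)} + 5130\right) \left(-29865 + Y\right) = \left(59^{2} + 5130\right) \left(-29865 + 49595\right) = \left(3481 + 5130\right) 19730 = 8611 \cdot 19730 = 169895030$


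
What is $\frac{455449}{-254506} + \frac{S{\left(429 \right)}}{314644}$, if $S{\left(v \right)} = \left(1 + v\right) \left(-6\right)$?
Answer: $- \frac{35990230159}{20019696466} \approx -1.7977$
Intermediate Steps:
$S{\left(v \right)} = -6 - 6 v$
$\frac{455449}{-254506} + \frac{S{\left(429 \right)}}{314644} = \frac{455449}{-254506} + \frac{-6 - 2574}{314644} = 455449 \left(- \frac{1}{254506}\right) + \left(-6 - 2574\right) \frac{1}{314644} = - \frac{455449}{254506} - \frac{645}{78661} = - \frac{35990230159}{20019696466}$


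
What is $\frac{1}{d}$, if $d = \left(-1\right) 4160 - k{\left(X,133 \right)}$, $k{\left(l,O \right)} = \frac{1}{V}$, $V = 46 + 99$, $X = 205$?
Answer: $- \frac{145}{603201} \approx -0.00024038$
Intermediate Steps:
$V = 145$
$k{\left(l,O \right)} = \frac{1}{145}$
$d = - \frac{603201}{145}$ ($d = \left(-1\right) 4160 - \frac{1}{145} = -4160 - \frac{1}{145} = - \frac{603201}{145} \approx -4160.0$)
$\frac{1}{d} = \frac{1}{- \frac{603201}{145}} = - \frac{145}{603201}$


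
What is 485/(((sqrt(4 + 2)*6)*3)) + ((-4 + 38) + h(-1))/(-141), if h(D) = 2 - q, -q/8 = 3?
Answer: -20/47 + 485*sqrt(6)/108 ≈ 10.574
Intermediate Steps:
q = -24 (q = -8*3 = -24)
h(D) = 26 (h(D) = 2 - 1*(-24) = 2 + 24 = 26)
485/(((sqrt(4 + 2)*6)*3)) + ((-4 + 38) + h(-1))/(-141) = 485/(((sqrt(4 + 2)*6)*3)) + ((-4 + 38) + 26)/(-141) = 485/(((sqrt(6)*6)*3)) + (34 + 26)*(-1/141) = 485/(((6*sqrt(6))*3)) + 60*(-1/141) = 485/((18*sqrt(6))) - 20/47 = 485*(sqrt(6)/108) - 20/47 = 485*sqrt(6)/108 - 20/47 = -20/47 + 485*sqrt(6)/108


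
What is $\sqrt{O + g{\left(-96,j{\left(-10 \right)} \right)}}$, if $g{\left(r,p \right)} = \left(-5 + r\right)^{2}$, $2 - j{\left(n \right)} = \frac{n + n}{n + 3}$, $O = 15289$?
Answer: $\sqrt{25490} \approx 159.66$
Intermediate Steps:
$j{\left(n \right)} = 2 - \frac{2 n}{3 + n}$ ($j{\left(n \right)} = 2 - \frac{n + n}{n + 3} = 2 - \frac{2 n}{3 + n}$)
$\sqrt{O + g{\left(-96,j{\left(-10 \right)} \right)}} = \sqrt{15289 + \left(-5 - 96\right)^{2}} = \sqrt{15289 + \left(-101\right)^{2}} = \sqrt{15289 + 10201} = \sqrt{25490}$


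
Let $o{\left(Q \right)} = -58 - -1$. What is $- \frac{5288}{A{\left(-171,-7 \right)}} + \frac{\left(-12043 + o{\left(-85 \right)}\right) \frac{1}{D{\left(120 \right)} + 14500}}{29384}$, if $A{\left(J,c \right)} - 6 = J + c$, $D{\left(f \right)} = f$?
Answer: $\frac{660375411}{21479704} \approx 30.744$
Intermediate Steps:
$A{\left(J,c \right)} = 6 + J + c$ ($A{\left(J,c \right)} = 6 + \left(J + c\right) = 6 + J + c$)
$o{\left(Q \right)} = -57$ ($o{\left(Q \right)} = -58 + 1 = -57$)
$- \frac{5288}{A{\left(-171,-7 \right)}} + \frac{\left(-12043 + o{\left(-85 \right)}\right) \frac{1}{D{\left(120 \right)} + 14500}}{29384} = - \frac{5288}{6 - 171 - 7} + \frac{\left(-12043 - 57\right) \frac{1}{120 + 14500}}{29384} = - \frac{5288}{-172} + - \frac{12100}{14620} \cdot \frac{1}{29384} = \left(-5288\right) \left(- \frac{1}{172}\right) + \left(-12100\right) \frac{1}{14620} \cdot \frac{1}{29384} = \frac{1322}{43} - \frac{605}{21479704} = \frac{660375411}{21479704}$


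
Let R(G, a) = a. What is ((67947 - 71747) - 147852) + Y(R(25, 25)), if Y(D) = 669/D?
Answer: -3790631/25 ≈ -1.5163e+5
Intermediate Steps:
((67947 - 71747) - 147852) + Y(R(25, 25)) = ((67947 - 71747) - 147852) + 669/25 = (-3800 - 147852) + 669*(1/25) = -151652 + 669/25 = -3790631/25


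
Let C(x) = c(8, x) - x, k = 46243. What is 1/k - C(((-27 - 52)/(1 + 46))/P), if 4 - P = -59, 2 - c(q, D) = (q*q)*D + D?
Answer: -171653029/45641841 ≈ -3.7609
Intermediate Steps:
c(q, D) = 2 - D - D*q² (c(q, D) = 2 - ((q*q)*D + D) = 2 - (q²*D + D) = 2 - (D*q² + D) = 2 - (D + D*q²) = 2 + (-D - D*q²) = 2 - D - D*q²)
P = 63 (P = 4 - 1*(-59) = 4 + 59 = 63)
C(x) = 2 - 66*x (C(x) = (2 - x - 1*x*8²) - x = (2 - x - 1*x*64) - x = (2 - x - 64*x) - x = (2 - 65*x) - x = 2 - 66*x)
1/k - C(((-27 - 52)/(1 + 46))/P) = 1/46243 - (2 - 66*(-27 - 52)/(1 + 46)/63) = 1/46243 - (2 - 66*(-79/47)/63) = 1/46243 - (2 - 66*(-79*1/47)/63) = 1/46243 - (2 - (-5214)/(47*63)) = 1/46243 - (2 - 66*(-79/2961)) = 1/46243 - (2 + 1738/987) = 1/46243 - 1*3712/987 = 1/46243 - 3712/987 = -171653029/45641841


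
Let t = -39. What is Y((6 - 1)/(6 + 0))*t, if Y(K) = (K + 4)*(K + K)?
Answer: -1885/6 ≈ -314.17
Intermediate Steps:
Y(K) = 2*K*(4 + K) (Y(K) = (4 + K)*(2*K) = 2*K*(4 + K))
Y((6 - 1)/(6 + 0))*t = (2*((6 - 1)/(6 + 0))*(4 + (6 - 1)/(6 + 0)))*(-39) = (2*(5/6)*(4 + 5/6))*(-39) = (2*(5*(⅙))*(4 + 5*(⅙)))*(-39) = (2*(⅚)*(4 + ⅚))*(-39) = (2*(⅚)*(29/6))*(-39) = (145/18)*(-39) = -1885/6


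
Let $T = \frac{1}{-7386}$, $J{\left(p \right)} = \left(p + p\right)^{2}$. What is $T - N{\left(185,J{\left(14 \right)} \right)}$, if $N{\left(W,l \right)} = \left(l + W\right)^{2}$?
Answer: $- \frac{6935165947}{7386} \approx -9.3896 \cdot 10^{5}$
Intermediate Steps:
$J{\left(p \right)} = 4 p^{2}$ ($J{\left(p \right)} = \left(2 p\right)^{2} = 4 p^{2}$)
$N{\left(W,l \right)} = \left(W + l\right)^{2}$
$T = - \frac{1}{7386} \approx -0.00013539$
$T - N{\left(185,J{\left(14 \right)} \right)} = - \frac{1}{7386} - \left(185 + 4 \cdot 14^{2}\right)^{2} = - \frac{1}{7386} - \left(185 + 4 \cdot 196\right)^{2} = - \frac{1}{7386} - \left(185 + 784\right)^{2} = - \frac{1}{7386} - 969^{2} = - \frac{1}{7386} - 938961 = - \frac{6935165947}{7386}$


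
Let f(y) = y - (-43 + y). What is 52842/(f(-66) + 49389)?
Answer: 26421/24716 ≈ 1.0690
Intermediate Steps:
f(y) = 43 (f(y) = y + (43 - y) = 43)
52842/(f(-66) + 49389) = 52842/(43 + 49389) = 52842/49432 = 52842*(1/49432) = 26421/24716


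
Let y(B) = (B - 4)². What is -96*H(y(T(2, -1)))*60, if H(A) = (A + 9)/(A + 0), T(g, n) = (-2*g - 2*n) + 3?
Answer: -11520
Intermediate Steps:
T(g, n) = 3 - 2*g - 2*n
y(B) = (-4 + B)²
H(A) = (9 + A)/A
-96*H(y(T(2, -1)))*60 = -96*(9 + (-4 + (3 - 2*2 - 2*(-1)))²)/((-4 + (3 - 2*2 - 2*(-1)))²)*60 = -96*(9 + (-4 + (3 - 4 + 2))²)/((-4 + (3 - 4 + 2))²)*60 = -96*(9 + (-4 + 1)²)/((-4 + 1)²)*60 = -96*(9 + (-3)²)/((-3)²)*60 = -96*(9 + 9)/9*60 = -32*18/3*60 = -96*2*60 = -192*60 = -11520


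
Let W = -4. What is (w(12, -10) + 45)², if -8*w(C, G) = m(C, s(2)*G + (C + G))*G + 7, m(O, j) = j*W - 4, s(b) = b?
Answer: 1067089/64 ≈ 16673.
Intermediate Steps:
m(O, j) = -4 - 4*j (m(O, j) = j*(-4) - 4 = -4*j - 4 = -4 - 4*j)
w(C, G) = -7/8 - G*(-4 - 12*G - 4*C)/8 (w(C, G) = -((-4 - 4*(2*G + (C + G)))*G + 7)/8 = -((-4 - 4*(C + 3*G))*G + 7)/8 = -((-4 + (-12*G - 4*C))*G + 7)/8 = -((-4 - 12*G - 4*C)*G + 7)/8 = -(G*(-4 - 12*G - 4*C) + 7)/8 = -(7 + G*(-4 - 12*G - 4*C))/8 = -7/8 - G*(-4 - 12*G - 4*C)/8)
(w(12, -10) + 45)² = ((-7/8 + (½)*(-10)*(1 + 12 + 3*(-10))) + 45)² = ((-7/8 + (½)*(-10)*(1 + 12 - 30)) + 45)² = ((-7/8 + (½)*(-10)*(-17)) + 45)² = ((-7/8 + 85) + 45)² = (673/8 + 45)² = (1033/8)² = 1067089/64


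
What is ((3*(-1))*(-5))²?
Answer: 225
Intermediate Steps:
((3*(-1))*(-5))² = (-3*(-5))² = 15² = 225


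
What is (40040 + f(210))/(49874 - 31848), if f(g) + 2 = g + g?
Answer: 20229/9013 ≈ 2.2444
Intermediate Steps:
f(g) = -2 + 2*g (f(g) = -2 + (g + g) = -2 + 2*g)
(40040 + f(210))/(49874 - 31848) = (40040 + (-2 + 2*210))/(49874 - 31848) = (40040 + (-2 + 420))/18026 = (40040 + 418)*(1/18026) = 40458*(1/18026) = 20229/9013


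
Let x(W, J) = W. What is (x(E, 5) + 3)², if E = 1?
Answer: 16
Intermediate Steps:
(x(E, 5) + 3)² = (1 + 3)² = 4² = 16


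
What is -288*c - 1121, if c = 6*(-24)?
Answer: 40351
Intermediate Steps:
c = -144
-288*c - 1121 = -288*(-144) - 1121 = 41472 - 1121 = 40351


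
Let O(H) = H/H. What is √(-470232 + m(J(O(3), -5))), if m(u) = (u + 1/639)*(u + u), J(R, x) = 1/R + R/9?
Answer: 2*I*√5333460857/213 ≈ 685.73*I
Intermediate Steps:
O(H) = 1
J(R, x) = 1/R + R/9 (J(R, x) = 1/R + R*(⅑) = 1/R + R/9)
m(u) = 2*u*(1/639 + u) (m(u) = (u + 1/639)*(2*u) = (1/639 + u)*(2*u) = 2*u*(1/639 + u))
√(-470232 + m(J(O(3), -5))) = √(-470232 + 2*(1/1 + (⅑)*1)*(1 + 639*(1/1 + (⅑)*1))/639) = √(-470232 + 2*(1 + ⅑)*(1 + 639*(1 + ⅑))/639) = √(-470232 + (2/639)*(10/9)*(1 + 639*(10/9))) = √(-470232 + (2/639)*(10/9)*(1 + 710)) = √(-470232 + (2/639)*(10/9)*711) = √(-470232 + 1580/639) = √(-300476668/639) = 2*I*√5333460857/213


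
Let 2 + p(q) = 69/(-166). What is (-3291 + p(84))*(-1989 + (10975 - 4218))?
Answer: -1303349488/83 ≈ -1.5703e+7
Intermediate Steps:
p(q) = -401/166 (p(q) = -2 + 69/(-166) = -2 + 69*(-1/166) = -2 - 69/166 = -401/166)
(-3291 + p(84))*(-1989 + (10975 - 4218)) = (-3291 - 401/166)*(-1989 + (10975 - 4218)) = -546707*(-1989 + 6757)/166 = -546707/166*4768 = -1303349488/83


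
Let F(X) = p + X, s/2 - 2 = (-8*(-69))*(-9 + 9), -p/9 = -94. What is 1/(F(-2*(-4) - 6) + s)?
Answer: 1/852 ≈ 0.0011737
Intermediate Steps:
p = 846 (p = -9*(-94) = 846)
s = 4 (s = 4 + 2*((-8*(-69))*(-9 + 9)) = 4 + 2*(552*0) = 4 + 2*0 = 4 + 0 = 4)
F(X) = 846 + X
1/(F(-2*(-4) - 6) + s) = 1/((846 + (-2*(-4) - 6)) + 4) = 1/((846 + (8 - 6)) + 4) = 1/((846 + 2) + 4) = 1/(848 + 4) = 1/852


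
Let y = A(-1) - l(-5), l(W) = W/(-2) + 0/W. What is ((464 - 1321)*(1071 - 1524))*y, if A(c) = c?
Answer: -2717547/2 ≈ -1.3588e+6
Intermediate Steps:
l(W) = -W/2 (l(W) = W*(-½) + 0 = -W/2 + 0 = -W/2)
y = -7/2 (y = -1 - (-1)*(-5)/2 = -1 - 1*5/2 = -1 - 5/2 = -7/2 ≈ -3.5000)
((464 - 1321)*(1071 - 1524))*y = ((464 - 1321)*(1071 - 1524))*(-7/2) = -857*(-453)*(-7/2) = 388221*(-7/2) = -2717547/2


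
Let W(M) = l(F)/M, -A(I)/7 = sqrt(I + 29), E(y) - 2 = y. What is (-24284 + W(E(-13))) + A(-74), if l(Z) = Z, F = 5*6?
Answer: -267154/11 - 21*I*sqrt(5) ≈ -24287.0 - 46.957*I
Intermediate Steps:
E(y) = 2 + y
F = 30
A(I) = -7*sqrt(29 + I) (A(I) = -7*sqrt(I + 29) = -7*sqrt(29 + I))
W(M) = 30/M
(-24284 + W(E(-13))) + A(-74) = (-24284 + 30/(2 - 13)) - 7*sqrt(29 - 74) = (-24284 + 30/(-11)) - 21*I*sqrt(5) = (-24284 + 30*(-1/11)) - 21*I*sqrt(5) = (-24284 - 30/11) - 21*I*sqrt(5) = -267154/11 - 21*I*sqrt(5)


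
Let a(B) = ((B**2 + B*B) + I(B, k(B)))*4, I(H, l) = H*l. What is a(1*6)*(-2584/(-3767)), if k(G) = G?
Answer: 1116288/3767 ≈ 296.33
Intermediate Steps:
a(B) = 12*B**2 (a(B) = ((B**2 + B*B) + B*B)*4 = ((B**2 + B**2) + B**2)*4 = (2*B**2 + B**2)*4 = (3*B**2)*4 = 12*B**2)
a(1*6)*(-2584/(-3767)) = (12*(1*6)**2)*(-2584/(-3767)) = (12*6**2)*(-2584*(-1/3767)) = (12*36)*(2584/3767) = 432*(2584/3767) = 1116288/3767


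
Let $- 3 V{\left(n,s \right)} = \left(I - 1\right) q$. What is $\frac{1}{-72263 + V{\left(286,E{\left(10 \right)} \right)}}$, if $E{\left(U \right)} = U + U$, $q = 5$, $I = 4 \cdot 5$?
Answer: $- \frac{3}{216884} \approx -1.3832 \cdot 10^{-5}$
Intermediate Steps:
$I = 20$
$E{\left(U \right)} = 2 U$
$V{\left(n,s \right)} = - \frac{95}{3}$ ($V{\left(n,s \right)} = - \frac{\left(20 - 1\right) 5}{3} = - \frac{19 \cdot 5}{3} = \left(- \frac{1}{3}\right) 95 = - \frac{95}{3}$)
$\frac{1}{-72263 + V{\left(286,E{\left(10 \right)} \right)}} = \frac{1}{-72263 - \frac{95}{3}} = \frac{1}{- \frac{216884}{3}} = - \frac{3}{216884}$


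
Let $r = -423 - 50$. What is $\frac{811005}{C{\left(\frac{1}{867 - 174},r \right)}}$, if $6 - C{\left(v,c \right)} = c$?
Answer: $\frac{811005}{479} \approx 1693.1$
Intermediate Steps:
$r = -473$
$C{\left(v,c \right)} = 6 - c$
$\frac{811005}{C{\left(\frac{1}{867 - 174},r \right)}} = \frac{811005}{6 - -473} = \frac{811005}{6 + 473} = \frac{811005}{479}$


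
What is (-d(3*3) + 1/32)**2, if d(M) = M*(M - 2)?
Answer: 4060225/1024 ≈ 3965.1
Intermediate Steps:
d(M) = M*(-2 + M)
(-d(3*3) + 1/32)**2 = (-3*3*(-2 + 3*3) + 1/32)**2 = (-9*(-2 + 9) + 1/32)**2 = (-9*7 + 1/32)**2 = (-1*63 + 1/32)**2 = (-63 + 1/32)**2 = (-2015/32)**2 = 4060225/1024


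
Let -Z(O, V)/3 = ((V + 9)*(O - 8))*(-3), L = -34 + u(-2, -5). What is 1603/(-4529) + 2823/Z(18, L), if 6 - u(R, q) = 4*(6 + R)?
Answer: -849277/679350 ≈ -1.2501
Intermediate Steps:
u(R, q) = -18 - 4*R (u(R, q) = 6 - 4*(6 + R) = 6 - (24 + 4*R) = 6 + (-24 - 4*R) = -18 - 4*R)
L = -44 (L = -34 + (-18 - 4*(-2)) = -34 + (-18 + 8) = -34 - 10 = -44)
Z(O, V) = 9*(-8 + O)*(9 + V) (Z(O, V) = -3*(V + 9)*(O - 8)*(-3) = -3*(9 + V)*(-8 + O)*(-3) = -3*(-8 + O)*(9 + V)*(-3) = -(-9)*(-8 + O)*(9 + V) = 9*(-8 + O)*(9 + V))
1603/(-4529) + 2823/Z(18, L) = 1603/(-4529) + 2823/(-648 - 72*(-44) + 81*18 + 9*18*(-44)) = 1603*(-1/4529) + 2823/(-648 + 3168 + 1458 - 7128) = -229/647 + 2823/(-3150) = -229/647 + 2823*(-1/3150) = -229/647 - 941/1050 = -849277/679350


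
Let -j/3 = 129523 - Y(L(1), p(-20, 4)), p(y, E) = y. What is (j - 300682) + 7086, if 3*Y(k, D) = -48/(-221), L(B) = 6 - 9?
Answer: -150758417/221 ≈ -6.8217e+5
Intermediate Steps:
L(B) = -3
Y(k, D) = 16/221 (Y(k, D) = (-48/(-221))/3 = (-48*(-1/221))/3 = (1/3)*(48/221) = 16/221)
j = -85873701/221 (j = -3*(129523 - 1*16/221) = -3*(129523 - 16/221) = -3*28624567/221 = -85873701/221 ≈ -3.8857e+5)
(j - 300682) + 7086 = (-85873701/221 - 300682) + 7086 = -152324423/221 + 7086 = -150758417/221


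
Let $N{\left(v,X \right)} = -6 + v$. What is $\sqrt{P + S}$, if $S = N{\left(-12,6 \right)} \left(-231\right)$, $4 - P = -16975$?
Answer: $\sqrt{21137} \approx 145.39$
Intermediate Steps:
$P = 16979$ ($P = 4 - -16975 = 4 + 16975 = 16979$)
$S = 4158$ ($S = \left(-6 - 12\right) \left(-231\right) = \left(-18\right) \left(-231\right) = 4158$)
$\sqrt{P + S} = \sqrt{16979 + 4158} = \sqrt{21137}$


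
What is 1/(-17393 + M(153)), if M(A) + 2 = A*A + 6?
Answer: 1/6020 ≈ 0.00016611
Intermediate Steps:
M(A) = 4 + A**2 (M(A) = -2 + (A*A + 6) = -2 + (A**2 + 6) = -2 + (6 + A**2) = 4 + A**2)
1/(-17393 + M(153)) = 1/(-17393 + (4 + 153**2)) = 1/(-17393 + (4 + 23409)) = 1/(-17393 + 23413) = 1/6020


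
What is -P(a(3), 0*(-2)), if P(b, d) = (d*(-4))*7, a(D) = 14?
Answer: 0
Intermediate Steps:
P(b, d) = -28*d (P(b, d) = -4*d*7 = -28*d)
-P(a(3), 0*(-2)) = -(-28)*0*(-2) = -(-28)*0 = -1*0 = 0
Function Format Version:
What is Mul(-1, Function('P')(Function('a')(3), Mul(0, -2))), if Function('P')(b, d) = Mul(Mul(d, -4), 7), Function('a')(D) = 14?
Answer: 0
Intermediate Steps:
Function('P')(b, d) = Mul(-28, d) (Function('P')(b, d) = Mul(Mul(-4, d), 7) = Mul(-28, d))
Mul(-1, Function('P')(Function('a')(3), Mul(0, -2))) = Mul(-1, Mul(-28, Mul(0, -2))) = Mul(-1, Mul(-28, 0)) = Mul(-1, 0) = 0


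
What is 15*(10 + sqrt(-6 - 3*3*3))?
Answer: 150 + 15*I*sqrt(33) ≈ 150.0 + 86.168*I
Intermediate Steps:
15*(10 + sqrt(-6 - 3*3*3)) = 15*(10 + sqrt(-6 - 9*3)) = 15*(10 + sqrt(-6 - 27)) = 15*(10 + sqrt(-33)) = 15*(10 + I*sqrt(33)) = 150 + 15*I*sqrt(33)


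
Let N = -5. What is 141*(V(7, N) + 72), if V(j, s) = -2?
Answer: 9870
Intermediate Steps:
141*(V(7, N) + 72) = 141*(-2 + 72) = 141*70 = 9870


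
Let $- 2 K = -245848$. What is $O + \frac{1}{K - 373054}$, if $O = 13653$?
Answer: $\frac{3415024889}{250130} \approx 13653.0$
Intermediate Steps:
$K = 122924$ ($K = \left(- \frac{1}{2}\right) \left(-245848\right) = 122924$)
$O + \frac{1}{K - 373054} = 13653 + \frac{1}{122924 - 373054} = 13653 + \frac{1}{-250130} = 13653 - \frac{1}{250130} = \frac{3415024889}{250130}$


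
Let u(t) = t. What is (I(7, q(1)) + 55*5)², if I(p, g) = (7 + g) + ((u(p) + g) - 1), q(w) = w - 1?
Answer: 82944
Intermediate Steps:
q(w) = -1 + w
I(p, g) = 6 + p + 2*g (I(p, g) = (7 + g) + ((p + g) - 1) = (7 + g) + ((g + p) - 1) = (7 + g) + (-1 + g + p) = 6 + p + 2*g)
(I(7, q(1)) + 55*5)² = ((6 + 7 + 2*(-1 + 1)) + 55*5)² = ((6 + 7 + 2*0) + 275)² = ((6 + 7 + 0) + 275)² = (13 + 275)² = 288² = 82944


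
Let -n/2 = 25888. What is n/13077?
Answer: -51776/13077 ≈ -3.9593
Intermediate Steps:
n = -51776 (n = -2*25888 = -51776)
n/13077 = -51776/13077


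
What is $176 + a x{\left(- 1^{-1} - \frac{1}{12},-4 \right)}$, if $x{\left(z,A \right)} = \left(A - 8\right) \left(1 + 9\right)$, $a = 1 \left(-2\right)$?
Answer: $416$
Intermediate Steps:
$a = -2$
$x{\left(z,A \right)} = -80 + 10 A$ ($x{\left(z,A \right)} = \left(-8 + A\right) 10 = -80 + 10 A$)
$176 + a x{\left(- 1^{-1} - \frac{1}{12},-4 \right)} = 176 - 2 \left(-80 + 10 \left(-4\right)\right) = 176 - 2 \left(-80 - 40\right) = 176 - -240 = 176 + 240 = 416$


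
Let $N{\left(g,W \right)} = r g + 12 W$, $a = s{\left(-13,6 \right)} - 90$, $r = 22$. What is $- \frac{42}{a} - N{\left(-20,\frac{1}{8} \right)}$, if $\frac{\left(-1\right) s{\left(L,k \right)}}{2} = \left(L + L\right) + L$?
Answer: $442$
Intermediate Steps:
$s{\left(L,k \right)} = - 6 L$ ($s{\left(L,k \right)} = - 2 \left(\left(L + L\right) + L\right) = - 2 \left(2 L + L\right) = - 2 \cdot 3 L = - 6 L$)
$a = -12$ ($a = \left(-6\right) \left(-13\right) - 90 = 78 - 90 = -12$)
$N{\left(g,W \right)} = 12 W + 22 g$ ($N{\left(g,W \right)} = 22 g + 12 W = 12 W + 22 g$)
$- \frac{42}{a} - N{\left(-20,\frac{1}{8} \right)} = - \frac{42}{-12} - \left(\frac{12}{8} + 22 \left(-20\right)\right) = \left(-42\right) \left(- \frac{1}{12}\right) - \left(12 \cdot \frac{1}{8} - 440\right) = \frac{7}{2} - \left(\frac{3}{2} - 440\right) = \frac{7}{2} - - \frac{877}{2} = \frac{7}{2} + \frac{877}{2} = 442$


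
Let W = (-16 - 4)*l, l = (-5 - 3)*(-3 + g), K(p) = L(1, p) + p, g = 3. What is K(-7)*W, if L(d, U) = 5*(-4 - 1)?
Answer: 0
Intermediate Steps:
L(d, U) = -25 (L(d, U) = 5*(-5) = -25)
K(p) = -25 + p
l = 0 (l = (-5 - 3)*(-3 + 3) = -8*0 = 0)
W = 0 (W = (-16 - 4)*0 = -20*0 = 0)
K(-7)*W = (-25 - 7)*0 = -32*0 = 0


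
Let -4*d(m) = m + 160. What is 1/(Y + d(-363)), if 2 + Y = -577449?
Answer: -4/2309601 ≈ -1.7319e-6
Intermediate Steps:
Y = -577451 (Y = -2 - 577449 = -577451)
d(m) = -40 - m/4 (d(m) = -(m + 160)/4 = -(160 + m)/4 = -40 - m/4)
1/(Y + d(-363)) = 1/(-577451 + (-40 - ¼*(-363))) = 1/(-577451 + (-40 + 363/4)) = 1/(-577451 + 203/4) = 1/(-2309601/4) = -4/2309601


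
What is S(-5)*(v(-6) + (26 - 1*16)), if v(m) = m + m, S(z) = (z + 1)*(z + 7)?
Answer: 16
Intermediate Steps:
S(z) = (1 + z)*(7 + z)
v(m) = 2*m
S(-5)*(v(-6) + (26 - 1*16)) = (7 + (-5)² + 8*(-5))*(2*(-6) + (26 - 1*16)) = (7 + 25 - 40)*(-12 + (26 - 16)) = -8*(-12 + 10) = -8*(-2) = 16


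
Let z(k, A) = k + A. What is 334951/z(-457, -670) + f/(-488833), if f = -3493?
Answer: -163731165572/550914791 ≈ -297.20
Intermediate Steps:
z(k, A) = A + k
334951/z(-457, -670) + f/(-488833) = 334951/(-670 - 457) - 3493/(-488833) = 334951/(-1127) - 3493*(-1/488833) = 334951*(-1/1127) + 3493/488833 = -334951/1127 + 3493/488833 = -163731165572/550914791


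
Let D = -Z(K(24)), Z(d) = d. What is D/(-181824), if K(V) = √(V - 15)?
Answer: 1/60608 ≈ 1.6499e-5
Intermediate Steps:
K(V) = √(-15 + V)
D = -3 (D = -√(-15 + 24) = -√9 = -1*3 = -3)
D/(-181824) = -3/(-181824) = -3*(-1/181824) = 1/60608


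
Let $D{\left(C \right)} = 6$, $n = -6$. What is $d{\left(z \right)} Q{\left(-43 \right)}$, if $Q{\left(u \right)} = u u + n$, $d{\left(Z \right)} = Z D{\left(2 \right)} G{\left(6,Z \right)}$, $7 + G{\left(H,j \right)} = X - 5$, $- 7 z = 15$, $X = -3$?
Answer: $\frac{2488050}{7} \approx 3.5544 \cdot 10^{5}$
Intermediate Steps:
$z = - \frac{15}{7}$ ($z = \left(- \frac{1}{7}\right) 15 = - \frac{15}{7} \approx -2.1429$)
$G{\left(H,j \right)} = -15$ ($G{\left(H,j \right)} = -7 - 8 = -15$)
$d{\left(Z \right)} = - 90 Z$ ($d{\left(Z \right)} = Z 6 \left(-15\right) = 6 Z \left(-15\right) = - 90 Z$)
$Q{\left(u \right)} = -6 + u^{2}$ ($Q{\left(u \right)} = u u - 6 = u^{2} - 6 = -6 + u^{2}$)
$d{\left(z \right)} Q{\left(-43 \right)} = \left(-90\right) \left(- \frac{15}{7}\right) \left(-6 + \left(-43\right)^{2}\right) = \frac{1350 \left(-6 + 1849\right)}{7} = \frac{1350}{7} \cdot 1843 = \frac{2488050}{7}$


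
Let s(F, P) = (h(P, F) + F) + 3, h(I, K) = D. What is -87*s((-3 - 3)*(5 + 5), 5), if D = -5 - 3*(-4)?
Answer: 4350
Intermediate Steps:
D = 7 (D = -5 + 12 = 7)
h(I, K) = 7
s(F, P) = 10 + F (s(F, P) = (7 + F) + 3 = 10 + F)
-87*s((-3 - 3)*(5 + 5), 5) = -87*(10 + (-3 - 3)*(5 + 5)) = -87*(10 - 6*10) = -87*(10 - 60) = -87*(-50) = 4350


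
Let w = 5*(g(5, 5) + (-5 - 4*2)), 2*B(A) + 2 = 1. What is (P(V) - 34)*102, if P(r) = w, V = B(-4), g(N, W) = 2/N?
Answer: -9894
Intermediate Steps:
B(A) = -½ (B(A) = -1 + (½)*1 = -1 + ½ = -½)
V = -½ ≈ -0.50000
w = -63 (w = 5*(2/5 + (-5 - 4*2)) = 5*(2*(⅕) + (-5 - 8)) = 5*(⅖ - 13) = 5*(-63/5) = -63)
P(r) = -63
(P(V) - 34)*102 = (-63 - 34)*102 = -97*102 = -9894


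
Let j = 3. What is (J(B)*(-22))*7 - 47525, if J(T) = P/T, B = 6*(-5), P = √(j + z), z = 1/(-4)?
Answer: -47525 + 77*√11/30 ≈ -47517.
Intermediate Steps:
z = -¼ ≈ -0.25000
P = √11/2 (P = √(3 - ¼) = √(11/4) = √11/2 ≈ 1.6583)
B = -30
J(T) = √11/(2*T) (J(T) = (√11/2)/T = √11/(2*T))
(J(B)*(-22))*7 - 47525 = (((½)*√11/(-30))*(-22))*7 - 47525 = (((½)*√11*(-1/30))*(-22))*7 - 47525 = (-√11/60*(-22))*7 - 47525 = (11*√11/30)*7 - 47525 = 77*√11/30 - 47525 = -47525 + 77*√11/30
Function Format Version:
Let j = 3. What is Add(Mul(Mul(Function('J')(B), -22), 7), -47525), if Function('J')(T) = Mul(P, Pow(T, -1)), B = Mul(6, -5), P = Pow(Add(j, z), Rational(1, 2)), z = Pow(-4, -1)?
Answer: Add(-47525, Mul(Rational(77, 30), Pow(11, Rational(1, 2)))) ≈ -47517.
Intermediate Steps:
z = Rational(-1, 4) ≈ -0.25000
P = Mul(Rational(1, 2), Pow(11, Rational(1, 2))) (P = Pow(Add(3, Rational(-1, 4)), Rational(1, 2)) = Pow(Rational(11, 4), Rational(1, 2)) = Mul(Rational(1, 2), Pow(11, Rational(1, 2))) ≈ 1.6583)
B = -30
Function('J')(T) = Mul(Rational(1, 2), Pow(11, Rational(1, 2)), Pow(T, -1)) (Function('J')(T) = Mul(Mul(Rational(1, 2), Pow(11, Rational(1, 2))), Pow(T, -1)) = Mul(Rational(1, 2), Pow(11, Rational(1, 2)), Pow(T, -1)))
Add(Mul(Mul(Function('J')(B), -22), 7), -47525) = Add(Mul(Mul(Mul(Rational(1, 2), Pow(11, Rational(1, 2)), Pow(-30, -1)), -22), 7), -47525) = Add(Mul(Mul(Mul(Rational(1, 2), Pow(11, Rational(1, 2)), Rational(-1, 30)), -22), 7), -47525) = Add(Mul(Mul(Mul(Rational(-1, 60), Pow(11, Rational(1, 2))), -22), 7), -47525) = Add(Mul(Mul(Rational(11, 30), Pow(11, Rational(1, 2))), 7), -47525) = Add(Mul(Rational(77, 30), Pow(11, Rational(1, 2))), -47525) = Add(-47525, Mul(Rational(77, 30), Pow(11, Rational(1, 2))))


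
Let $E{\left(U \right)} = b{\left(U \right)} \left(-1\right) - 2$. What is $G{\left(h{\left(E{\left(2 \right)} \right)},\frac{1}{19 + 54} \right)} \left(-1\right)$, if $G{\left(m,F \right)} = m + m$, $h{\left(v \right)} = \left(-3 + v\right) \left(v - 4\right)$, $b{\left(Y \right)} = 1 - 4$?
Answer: $-12$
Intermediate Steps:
$b{\left(Y \right)} = -3$ ($b{\left(Y \right)} = 1 - 4 = -3$)
$E{\left(U \right)} = 1$ ($E{\left(U \right)} = \left(-3\right) \left(-1\right) - 2 = 3 - 2 = 1$)
$h{\left(v \right)} = \left(-4 + v\right) \left(-3 + v\right)$ ($h{\left(v \right)} = \left(-3 + v\right) \left(-4 + v\right) = \left(-4 + v\right) \left(-3 + v\right)$)
$G{\left(m,F \right)} = 2 m$
$G{\left(h{\left(E{\left(2 \right)} \right)},\frac{1}{19 + 54} \right)} \left(-1\right) = 2 \left(12 + 1^{2} - 7\right) \left(-1\right) = 2 \left(12 + 1 - 7\right) \left(-1\right) = 2 \cdot 6 \left(-1\right) = 12 \left(-1\right) = -12$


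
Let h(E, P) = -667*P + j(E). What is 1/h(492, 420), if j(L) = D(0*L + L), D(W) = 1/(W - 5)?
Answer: -487/136428179 ≈ -3.5696e-6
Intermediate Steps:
D(W) = 1/(-5 + W)
j(L) = 1/(-5 + L) (j(L) = 1/(-5 + (0*L + L)) = 1/(-5 + (0 + L)) = 1/(-5 + L))
h(E, P) = 1/(-5 + E) - 667*P (h(E, P) = -667*P + 1/(-5 + E) = 1/(-5 + E) - 667*P)
1/h(492, 420) = 1/((1 - 667*420*(-5 + 492))/(-5 + 492)) = 1/((1 - 667*420*487)/487) = 1/((1 - 136428180)/487) = 1/((1/487)*(-136428179)) = 1/(-136428179/487) = -487/136428179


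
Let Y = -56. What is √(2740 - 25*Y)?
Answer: 6*√115 ≈ 64.343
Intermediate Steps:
√(2740 - 25*Y) = √(2740 - 25*(-56)) = √(2740 + 1400) = √4140 = 6*√115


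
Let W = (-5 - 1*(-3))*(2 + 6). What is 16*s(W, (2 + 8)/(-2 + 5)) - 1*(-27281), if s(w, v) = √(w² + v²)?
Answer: 27281 + 32*√601/3 ≈ 27543.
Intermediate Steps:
W = -16 (W = (-5 + 3)*8 = -2*8 = -16)
s(w, v) = √(v² + w²)
16*s(W, (2 + 8)/(-2 + 5)) - 1*(-27281) = 16*√(((2 + 8)/(-2 + 5))² + (-16)²) - 1*(-27281) = 16*√((10/3)² + 256) + 27281 = 16*√(100/9 + 256) + 27281 = 16*√(2404/9) + 27281 = 16*(2*√601/3) + 27281 = 32*√601/3 + 27281 = 27281 + 32*√601/3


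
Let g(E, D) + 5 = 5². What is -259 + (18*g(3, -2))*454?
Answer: 163181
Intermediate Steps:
g(E, D) = 20 (g(E, D) = -5 + 5² = -5 + 25 = 20)
-259 + (18*g(3, -2))*454 = -259 + (18*20)*454 = -259 + 360*454 = -259 + 163440 = 163181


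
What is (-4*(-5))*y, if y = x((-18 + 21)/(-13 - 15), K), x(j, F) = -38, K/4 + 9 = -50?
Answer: -760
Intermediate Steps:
K = -236 (K = -36 + 4*(-50) = -36 - 200 = -236)
y = -38
(-4*(-5))*y = -4*(-5)*(-38) = 20*(-38) = -760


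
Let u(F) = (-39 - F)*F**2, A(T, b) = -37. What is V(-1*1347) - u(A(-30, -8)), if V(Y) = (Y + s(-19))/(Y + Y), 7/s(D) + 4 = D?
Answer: 84841472/30981 ≈ 2738.5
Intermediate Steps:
s(D) = 7/(-4 + D)
u(F) = F**2*(-39 - F)
V(Y) = (-7/23 + Y)/(2*Y) (V(Y) = (Y + 7/(-4 - 19))/(Y + Y) = (Y + 7/(-23))/((2*Y)) = (Y + 7*(-1/23))*(1/(2*Y)) = (Y - 7/23)*(1/(2*Y)) = (-7/23 + Y)*(1/(2*Y)) = (-7/23 + Y)/(2*Y))
V(-1*1347) - u(A(-30, -8)) = (-7 + 23*(-1*1347))/(46*((-1*1347))) - (-37)**2*(-39 - 1*(-37)) = (1/46)*(-7 + 23*(-1347))/(-1347) - 1369*(-39 + 37) = (1/46)*(-1/1347)*(-7 - 30981) - 1369*(-2) = (1/46)*(-1/1347)*(-30988) - 1*(-2738) = 15494/30981 + 2738 = 84841472/30981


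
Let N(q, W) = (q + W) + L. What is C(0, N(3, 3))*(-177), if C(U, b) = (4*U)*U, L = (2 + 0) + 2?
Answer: 0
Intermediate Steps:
L = 4 (L = 2 + 2 = 4)
N(q, W) = 4 + W + q (N(q, W) = (q + W) + 4 = (W + q) + 4 = 4 + W + q)
C(U, b) = 4*U²
C(0, N(3, 3))*(-177) = (4*0²)*(-177) = (4*0)*(-177) = 0*(-177) = 0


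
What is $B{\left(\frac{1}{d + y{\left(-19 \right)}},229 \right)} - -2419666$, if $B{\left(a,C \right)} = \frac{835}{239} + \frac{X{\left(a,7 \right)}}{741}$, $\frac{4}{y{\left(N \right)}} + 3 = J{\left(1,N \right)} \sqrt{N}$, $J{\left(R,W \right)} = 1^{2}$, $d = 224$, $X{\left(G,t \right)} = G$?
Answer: $\frac{149936086411375783}{61965523308} + \frac{i \sqrt{19}}{259269972} \approx 2.4197 \cdot 10^{6} + 1.6812 \cdot 10^{-8} i$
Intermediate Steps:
$J{\left(R,W \right)} = 1$
$y{\left(N \right)} = \frac{4}{-3 + \sqrt{N}}$ ($y{\left(N \right)} = \frac{4}{-3 + 1 \sqrt{N}} = \frac{4}{-3 + \sqrt{N}}$)
$B{\left(a,C \right)} = \frac{835}{239} + \frac{a}{741}$
$B{\left(\frac{1}{d + y{\left(-19 \right)}},229 \right)} - -2419666 = \left(\frac{835}{239} + \frac{1}{741 \left(224 + \frac{4}{-3 + \sqrt{-19}}\right)}\right) - -2419666 = \left(\frac{835}{239} + \frac{1}{741 \left(224 + \frac{4}{-3 + i \sqrt{19}}\right)}\right) + 2419666 = \frac{578301009}{239} + \frac{1}{741 \left(224 + \frac{4}{-3 + i \sqrt{19}}\right)}$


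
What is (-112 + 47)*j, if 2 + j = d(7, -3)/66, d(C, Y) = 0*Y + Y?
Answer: 2925/22 ≈ 132.95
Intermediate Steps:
d(C, Y) = Y (d(C, Y) = 0 + Y = Y)
j = -45/22 (j = -2 - 3/66 = -2 - 3*1/66 = -2 - 1/22 = -45/22 ≈ -2.0455)
(-112 + 47)*j = (-112 + 47)*(-45/22) = -65*(-45/22) = 2925/22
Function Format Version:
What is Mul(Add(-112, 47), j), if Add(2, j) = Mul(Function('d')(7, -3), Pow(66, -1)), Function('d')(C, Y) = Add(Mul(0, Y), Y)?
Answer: Rational(2925, 22) ≈ 132.95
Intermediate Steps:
Function('d')(C, Y) = Y (Function('d')(C, Y) = Add(0, Y) = Y)
j = Rational(-45, 22) (j = Add(-2, Mul(-3, Pow(66, -1))) = Add(-2, Mul(-3, Rational(1, 66))) = Add(-2, Rational(-1, 22)) = Rational(-45, 22) ≈ -2.0455)
Mul(Add(-112, 47), j) = Mul(Add(-112, 47), Rational(-45, 22)) = Mul(-65, Rational(-45, 22)) = Rational(2925, 22)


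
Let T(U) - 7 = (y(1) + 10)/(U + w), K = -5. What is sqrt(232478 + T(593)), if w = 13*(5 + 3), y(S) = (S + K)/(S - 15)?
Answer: sqrt(5534222314173)/4879 ≈ 482.17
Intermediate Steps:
y(S) = (-5 + S)/(-15 + S) (y(S) = (S - 5)/(S - 15) = (-5 + S)/(-15 + S))
w = 104 (w = 13*8 = 104)
T(U) = 7 + 72/(7*(104 + U)) (T(U) = 7 + ((-5 + 1)/(-15 + 1) + 10)/(U + 104) = 7 + (-4/(-14) + 10)/(104 + U) = 7 + (-1/14*(-4) + 10)/(104 + U) = 7 + (2/7 + 10)/(104 + U) = 7 + 72/(7*(104 + U)))
sqrt(232478 + T(593)) = sqrt(232478 + (5168 + 49*593)/(7*(104 + 593))) = sqrt(232478 + (1/7)*(5168 + 29057)/697) = sqrt(232478 + (1/7)*(1/697)*34225) = sqrt(232478 + 34225/4879) = sqrt(1134294387/4879) = sqrt(5534222314173)/4879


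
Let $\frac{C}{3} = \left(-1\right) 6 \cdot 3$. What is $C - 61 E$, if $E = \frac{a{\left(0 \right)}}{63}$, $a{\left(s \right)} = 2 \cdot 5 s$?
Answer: $-54$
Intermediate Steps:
$a{\left(s \right)} = 10 s$
$E = 0$ ($E = \frac{10 \cdot 0}{63} = 0 \cdot \frac{1}{63} = 0$)
$C = -54$ ($C = 3 \left(-1\right) 6 \cdot 3 = 3 \left(\left(-6\right) 3\right) = 3 \left(-18\right) = -54$)
$C - 61 E = -54 - 0 = -54 + 0 = -54$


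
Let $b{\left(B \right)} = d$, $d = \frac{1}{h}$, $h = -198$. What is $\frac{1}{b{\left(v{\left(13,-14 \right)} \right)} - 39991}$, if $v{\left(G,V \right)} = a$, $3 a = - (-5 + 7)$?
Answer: $- \frac{198}{7918219} \approx -2.5006 \cdot 10^{-5}$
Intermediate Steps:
$a = - \frac{2}{3}$ ($a = \frac{\left(-1\right) \left(-5 + 7\right)}{3} = \frac{\left(-1\right) 2}{3} = \frac{1}{3} \left(-2\right) = - \frac{2}{3} \approx -0.66667$)
$v{\left(G,V \right)} = - \frac{2}{3}$
$d = - \frac{1}{198}$ ($d = \frac{1}{-198} = - \frac{1}{198} \approx -0.0050505$)
$b{\left(B \right)} = - \frac{1}{198}$
$\frac{1}{b{\left(v{\left(13,-14 \right)} \right)} - 39991} = \frac{1}{- \frac{1}{198} - 39991} = \frac{1}{- \frac{7918219}{198}} = - \frac{198}{7918219}$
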